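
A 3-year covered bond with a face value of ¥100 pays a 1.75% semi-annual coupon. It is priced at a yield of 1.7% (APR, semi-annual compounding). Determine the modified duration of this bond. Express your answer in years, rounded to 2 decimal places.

Periodic yield y = 0.0085. First find Macaulay duration:
  t   CF        PV=CF/(1+0.0085)^t    t·PV
  1        0.875         0.8676         0.8676
  2        0.875         0.8603         1.7206
  3        0.875         0.8531         2.5592
  4        0.875         0.8459         3.3835
  5        0.875         0.8387         4.1937
  6      100.875        95.8800       575.2801
  Σ                    100.1456       588.0048
P = 100.1456; Macaulay duration = 588.0048 / 100.1456 = 5.87150 half-year periods = 2.93575 years.
Modified duration = D_Mac / (1 + y) = 2.93575 / 1.0085 = 2.91100 years.

2.91 years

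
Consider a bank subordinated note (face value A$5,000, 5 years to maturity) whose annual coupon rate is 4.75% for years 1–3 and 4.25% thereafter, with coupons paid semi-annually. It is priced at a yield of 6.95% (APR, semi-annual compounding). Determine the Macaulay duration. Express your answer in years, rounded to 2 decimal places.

Periodic yield y = 0.03475. Discount each cash flow and weight by its period:
  t   CF        PV=CF/(1+0.03475)^t    t·PV
  1       118.75       114.7620       114.7620
  2       118.75       110.9080       221.8159
  3       118.75       107.1833       321.5500
  4       118.75       103.5838       414.3352
  5       118.75       100.1052       500.5258
  6       118.75        96.7433       580.4599
  7       106.25        83.6529       585.5702
  8       106.25        80.8436       646.7485
  9       106.25        78.1286       703.1574
  10    5,106.25     3,628.6721    36,286.7208
  Σ                  4,504.5827    40,375.6458
Price P = Σ PV = 4,504.5827.
Macaulay duration = Σ(t·PV) / P = 40,375.6458 / 4,504.5827 = 8.96324 half-year periods.
In years: 8.96324 / 2 = 4.48162 years.

4.48 years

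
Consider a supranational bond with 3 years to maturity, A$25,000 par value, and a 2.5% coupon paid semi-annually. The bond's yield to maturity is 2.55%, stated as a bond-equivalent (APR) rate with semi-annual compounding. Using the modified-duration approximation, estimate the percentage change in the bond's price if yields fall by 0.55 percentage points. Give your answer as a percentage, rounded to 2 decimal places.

+1.58%

Periodic yield y = 0.01275. Modified duration first:
  t   CF        PV=CF/(1+0.01275)^t    t·PV
  1       312.50       308.5658       308.5658
  2       312.50       304.6811       609.3622
  3       312.50       300.8453       902.5360
  4       312.50       297.0578     1,188.2313
  5       312.50       293.3180     1,466.5902
  6    25,312.50    23,459.6501   140,757.9003
  Σ                 24,964.1181   145,233.1858
P = 24,964.1181; D_Mac = 5.81768 half-year periods = 2.90884 yrs; D_mod = 2.90884/(1+0.01275) = 2.87222 yrs.
ΔP/P ≈ -D_mod · Δy = -2.87222 × (-0.0055) = +0.015797 = +1.5797%.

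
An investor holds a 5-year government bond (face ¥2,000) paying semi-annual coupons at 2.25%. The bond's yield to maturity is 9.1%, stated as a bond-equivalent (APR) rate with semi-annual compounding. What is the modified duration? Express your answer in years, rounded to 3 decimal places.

4.499 years

Periodic yield y = 0.0455. First find Macaulay duration:
  t   CF        PV=CF/(1+0.0455)^t    t·PV
  1        22.50        21.5208        21.5208
  2        22.50        20.5842        41.1684
  3        22.50        19.6884        59.0652
  4        22.50        18.8316        75.3263
  5        22.50        18.0120        90.0601
  6        22.50        17.2281       103.3688
  7        22.50        16.4784       115.3486
  8        22.50        15.7612       126.0899
  9        22.50        15.0753       135.6778
  10    2,022.50     1,296.1288    12,961.2879
  Σ                  1,459.3088    13,728.9138
P = 1,459.3088; Macaulay duration = 13,728.9138 / 1,459.3088 = 9.40782 half-year periods = 4.70391 years.
Modified duration = D_Mac / (1 + y) = 4.70391 / 1.0455 = 4.49920 years.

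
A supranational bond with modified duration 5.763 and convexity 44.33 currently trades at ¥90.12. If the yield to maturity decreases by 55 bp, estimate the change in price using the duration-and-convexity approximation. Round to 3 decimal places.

Duration effect: -D_mod·Δy = -5.763 × (-0.0055) = +0.0316965
Convexity effect: ½·C·(Δy)² = 0.5 × 44.33 × (-0.0055)² = +0.00067049125
ΔP/P ≈ +0.0316965 + 0.00067049125 = +0.03236699125
ΔP ≈ 90.12 × (+0.03236699125) = +2.91691325145.

+¥2.917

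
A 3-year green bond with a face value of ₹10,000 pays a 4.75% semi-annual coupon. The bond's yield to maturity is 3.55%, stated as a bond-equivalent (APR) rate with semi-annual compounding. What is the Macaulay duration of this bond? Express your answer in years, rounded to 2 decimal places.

Periodic yield y = 0.01775. Discount each cash flow and weight by its period:
  t   CF        PV=CF/(1+0.01775)^t    t·PV
  1       237.50       233.3579       233.3579
  2       237.50       229.2880       458.5761
  3       237.50       225.2892       675.8675
  4       237.50       221.3600       885.4400
  5       237.50       217.4994     1,087.4970
  6    10,237.50     9,211.8583    55,271.1497
  Σ                 10,338.6528    58,611.8882
Price P = Σ PV = 10,338.6528.
Macaulay duration = Σ(t·PV) / P = 58,611.8882 / 10,338.6528 = 5.66920 half-year periods.
In years: 5.66920 / 2 = 2.83460 years.

2.83 years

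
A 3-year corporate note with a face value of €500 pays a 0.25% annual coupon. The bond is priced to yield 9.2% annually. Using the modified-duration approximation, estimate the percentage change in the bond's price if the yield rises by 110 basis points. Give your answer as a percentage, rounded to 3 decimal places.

-3.013%

Periodic yield y = 0.092. Modified duration first:
  t   CF        PV=CF/(1+0.092)^t    t·PV
  1         1.25         1.1447         1.1447
  2         1.25         1.0482         2.0965
  3       501.25       384.9342     1,154.8025
  Σ                    387.1271     1,158.0437
P = 387.1271; D_Mac = 2.99138 yrs; D_mod = 2.99138/(1+0.092) = 2.73936 yrs.
ΔP/P ≈ -D_mod · Δy = -2.73936 × (+0.011) = -0.030133 = -3.0133%.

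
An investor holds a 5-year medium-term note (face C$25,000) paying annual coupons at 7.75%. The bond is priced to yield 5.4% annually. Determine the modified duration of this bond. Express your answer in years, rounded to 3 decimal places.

4.142 years

Periodic yield y = 0.054. First find Macaulay duration:
  t   CF        PV=CF/(1+0.054)^t    t·PV
  1     1,937.50     1,838.2353     1,838.2353
  2     1,937.50     1,744.0563     3,488.1125
  3     1,937.50     1,654.7023     4,964.1070
  4     1,937.50     1,569.9263     6,279.7052
  5    26,937.50    20,708.7666   103,543.8329
  Σ                 27,515.6868   120,113.9930
P = 27,515.6868; Macaulay duration = 120,113.9930 / 27,515.6868 = 4.36529 years.
Modified duration = D_Mac / (1 + y) = 4.36529 / 1.054 = 4.14164 years.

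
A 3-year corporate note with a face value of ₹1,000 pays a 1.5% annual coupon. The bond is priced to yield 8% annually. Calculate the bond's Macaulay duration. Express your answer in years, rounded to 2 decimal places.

2.95 years

Periodic yield y = 0.08. Discount each cash flow and weight by its year:
  t   CF        PV=CF/(1+0.08)^t    t·PV
  1        15.00        13.8889        13.8889
  2        15.00        12.8601        25.7202
  3     1,015.00       805.7397     2,417.2192
  Σ                    832.4887     2,456.8282
Price P = Σ PV = 832.4887.
Macaulay duration = Σ(t·PV) / P = 2,456.8282 / 832.4887 = 2.95119 years.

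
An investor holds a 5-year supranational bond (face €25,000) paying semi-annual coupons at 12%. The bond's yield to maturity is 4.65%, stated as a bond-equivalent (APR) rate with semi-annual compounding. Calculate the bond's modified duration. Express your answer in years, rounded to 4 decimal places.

3.9697 years

Periodic yield y = 0.02325. First find Macaulay duration:
  t   CF        PV=CF/(1+0.02325)^t    t·PV
  1     1,500.00     1,465.9174     1,465.9174
  2     1,500.00     1,432.6093     2,865.2185
  3     1,500.00     1,400.0579     4,200.1737
  4     1,500.00     1,368.2462     5,472.9847
  5     1,500.00     1,337.1573     6,685.7864
  6     1,500.00     1,306.7748     7,840.6486
  7     1,500.00     1,277.0826     8,939.5782
  8     1,500.00     1,248.0651     9,984.5206
  9     1,500.00     1,219.7069    10,977.3621
  10   26,500.00    21,058.5440   210,585.4401
  Σ                 33,114.1614   269,017.6304
P = 33,114.1614; Macaulay duration = 269,017.6304 / 33,114.1614 = 8.12395 half-year periods = 4.06197 years.
Modified duration = D_Mac / (1 + y) = 4.06197 / 1.02325 = 3.96968 years.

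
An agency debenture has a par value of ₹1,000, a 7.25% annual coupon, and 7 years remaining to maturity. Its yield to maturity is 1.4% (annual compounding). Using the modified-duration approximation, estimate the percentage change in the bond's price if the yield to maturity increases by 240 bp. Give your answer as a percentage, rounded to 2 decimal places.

-14.06%

Periodic yield y = 0.014. Modified duration first:
  t   CF        PV=CF/(1+0.014)^t    t·PV
  1        72.50        71.4990        71.4990
  2        72.50        70.5118       141.0237
  3        72.50        69.5383       208.6149
  4        72.50        68.5782       274.3129
  5        72.50        67.6314       338.1569
  6        72.50        66.6976       400.1857
  7     1,072.50       973.0421     6,811.2945
  Σ                  1,387.4984     8,245.0875
P = 1,387.4984; D_Mac = 5.94241 yrs; D_mod = 5.94241/(1+0.014) = 5.86037 yrs.
ΔP/P ≈ -D_mod · Δy = -5.86037 × (+0.024) = -0.140649 = -14.0649%.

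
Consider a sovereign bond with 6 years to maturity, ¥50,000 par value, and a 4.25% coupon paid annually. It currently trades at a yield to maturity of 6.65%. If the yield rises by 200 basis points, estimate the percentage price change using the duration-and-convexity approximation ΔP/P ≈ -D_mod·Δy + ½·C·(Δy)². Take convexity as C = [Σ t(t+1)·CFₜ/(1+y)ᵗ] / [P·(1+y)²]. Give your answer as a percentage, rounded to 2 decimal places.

With y = 0.0665:
  t   CF        PV=CF/(1+0.0665)^t    t·PV        t(t+1)·PV
  1     2,125.00     1,992.4988     1,992.4988       3,984.9977
  2     2,125.00     1,868.2596     3,736.5191      11,209.5574
  3     2,125.00     1,751.7671     5,255.3012      21,021.2047
  4     2,125.00     1,642.5383     6,570.1531      32,850.7653
  5     2,125.00     1,540.1203     7,700.6013      46,203.6080
  6    52,125.00    35,422.6387   212,535.8321   1,487,750.8247
  Σ                 44,217.8227   237,790.9056   1,603,020.9576
P = 44,217.8227; D_Mac = 5.37772 yrs; D_mod = 5.04240 yrs; C = 31.87279.
Duration effect: -5.04240 × (+0.02) = -0.100848
Convexity effect: 0.5 × 31.87279 × (0.02)² = +0.0063746
ΔP/P ≈ -0.100848 + 0.0063746 = -0.094473 = -9.4473%.

-9.45%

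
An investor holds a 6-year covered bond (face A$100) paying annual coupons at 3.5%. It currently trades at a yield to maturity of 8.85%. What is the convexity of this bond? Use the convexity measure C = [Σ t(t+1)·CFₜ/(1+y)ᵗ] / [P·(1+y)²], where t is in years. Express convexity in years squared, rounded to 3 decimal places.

With y = 0.0885:
  t   CF        PV=CF/(1+0.0885)^t    t·PV        t(t+1)·PV
  1         3.50         3.2154         3.2154           6.4309
  2         3.50         2.9540         5.9080          17.7240
  3         3.50         2.7138         8.1415          32.5660
  4         3.50         2.4932         9.9727          49.8637
  5         3.50         2.2905        11.4524          68.7143
  6       103.50        62.2257       373.3542       2,613.4792
  Σ                     75.8926       412.0442       2,788.7780
P = 75.8926.
Convexity = Σ t(t+1)·PV / [P·(1+y)²] = 2,788.7780 / (75.8926 × 1.184832) = 31.01398.

31.014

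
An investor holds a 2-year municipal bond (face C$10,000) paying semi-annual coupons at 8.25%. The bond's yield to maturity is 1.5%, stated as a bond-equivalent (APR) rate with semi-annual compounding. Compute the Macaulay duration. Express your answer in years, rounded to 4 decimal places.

Periodic yield y = 0.0075. Discount each cash flow and weight by its period:
  t   CF        PV=CF/(1+0.0075)^t    t·PV
  1       412.50       409.4293       409.4293
  2       412.50       406.3814       812.7628
  3       412.50       403.3562     1,210.0687
  4    10,412.50    10,105.8953    40,423.5813
  Σ                 11,325.0623    42,855.8421
Price P = Σ PV = 11,325.0623.
Macaulay duration = Σ(t·PV) / P = 42,855.8421 / 11,325.0623 = 3.78416 half-year periods.
In years: 3.78416 / 2 = 1.89208 years.

1.8921 years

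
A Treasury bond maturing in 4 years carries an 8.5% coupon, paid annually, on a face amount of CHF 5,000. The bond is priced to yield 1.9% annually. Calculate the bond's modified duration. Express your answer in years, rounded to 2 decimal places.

Periodic yield y = 0.019. First find Macaulay duration:
  t   CF        PV=CF/(1+0.019)^t    t·PV
  1       425.00       417.0756       417.0756
  2       425.00       409.2989       818.5978
  3       425.00       401.6672     1,205.0016
  4     5,425.00     5,031.5641    20,126.2562
  Σ                  6,259.6057    22,566.9312
P = 6,259.6057; Macaulay duration = 22,566.9312 / 6,259.6057 = 3.60517 years.
Modified duration = D_Mac / (1 + y) = 3.60517 / 1.019 = 3.53795 years.

3.54 years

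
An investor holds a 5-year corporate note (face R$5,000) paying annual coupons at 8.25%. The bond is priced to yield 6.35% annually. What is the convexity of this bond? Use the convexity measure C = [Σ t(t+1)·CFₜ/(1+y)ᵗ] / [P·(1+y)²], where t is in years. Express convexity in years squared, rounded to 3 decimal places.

21.771

With y = 0.0635:
  t   CF        PV=CF/(1+0.0635)^t    t·PV        t(t+1)·PV
  1       412.50       387.8702       387.8702         775.7405
  2       412.50       364.7111       729.4222       2,188.2665
  3       412.50       342.9347     1,028.8042       4,115.2168
  4       412.50       322.4586     1,289.8344       6,449.1722
  5     5,412.50     3,978.4182    19,892.0912     119,352.5474
  Σ                  5,396.3929    23,328.0223     132,880.9434
P = 5,396.3929.
Convexity = Σ t(t+1)·PV / [P·(1+y)²] = 132,880.9434 / (5,396.3929 × 1.131032) = 21.77129.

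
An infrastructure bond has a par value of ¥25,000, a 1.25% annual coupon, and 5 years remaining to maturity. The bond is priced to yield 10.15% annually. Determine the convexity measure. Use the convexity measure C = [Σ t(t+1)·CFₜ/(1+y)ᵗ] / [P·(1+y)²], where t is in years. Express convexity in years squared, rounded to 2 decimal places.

23.71

With y = 0.1015:
  t   CF        PV=CF/(1+0.1015)^t    t·PV        t(t+1)·PV
  1       312.50       283.7040       283.7040         567.4081
  2       312.50       257.5615       515.1231       1,545.3693
  3       312.50       233.8280       701.4840       2,805.9360
  4       312.50       212.2814       849.1257       4,245.6287
  5    25,312.50    15,610.3461    78,051.7307     468,310.3842
  Σ                 16,597.7212    80,401.1676     477,474.7263
P = 16,597.7212.
Convexity = Σ t(t+1)·PV / [P·(1+y)²] = 477,474.7263 / (16,597.7212 × 1.213302) = 23.71007.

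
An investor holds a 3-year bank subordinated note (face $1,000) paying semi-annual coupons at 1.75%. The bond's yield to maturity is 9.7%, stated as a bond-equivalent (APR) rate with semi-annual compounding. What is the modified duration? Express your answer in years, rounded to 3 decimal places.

Periodic yield y = 0.0485. First find Macaulay duration:
  t   CF        PV=CF/(1+0.0485)^t    t·PV
  1         8.75         8.3453         8.3453
  2         8.75         7.9592        15.9185
  3         8.75         7.5911        22.7732
  4         8.75         7.2399        28.9597
  5         8.75         6.9050        34.5252
  6     1,008.75       759.2293     4,555.3756
  Σ                    797.2698     4,665.8974
P = 797.2698; Macaulay duration = 4,665.8974 / 797.2698 = 5.85234 half-year periods = 2.92617 years.
Modified duration = D_Mac / (1 + y) = 2.92617 / 1.0485 = 2.79082 years.

2.791 years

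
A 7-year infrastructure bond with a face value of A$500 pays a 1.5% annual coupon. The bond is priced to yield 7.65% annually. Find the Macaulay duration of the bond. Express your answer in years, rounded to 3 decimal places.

Periodic yield y = 0.0765. Discount each cash flow and weight by its year:
  t   CF        PV=CF/(1+0.0765)^t    t·PV
  1         7.50         6.9670         6.9670
  2         7.50         6.4719        12.9438
  3         7.50         6.0120        18.0360
  4         7.50         5.5848        22.3391
  5         7.50         5.1879        25.9395
  6         7.50         4.8192        28.9153
  7       507.50       302.9269     2,120.4881
  Σ                    337.9697     2,235.6289
Price P = Σ PV = 337.9697.
Macaulay duration = Σ(t·PV) / P = 2,235.6289 / 337.9697 = 6.61488 years.

6.615 years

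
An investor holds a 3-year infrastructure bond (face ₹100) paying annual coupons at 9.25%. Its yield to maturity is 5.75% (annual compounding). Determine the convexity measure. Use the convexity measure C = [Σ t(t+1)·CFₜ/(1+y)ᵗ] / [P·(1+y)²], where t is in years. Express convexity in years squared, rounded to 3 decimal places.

With y = 0.0575:
  t   CF        PV=CF/(1+0.0575)^t    t·PV        t(t+1)·PV
  1         9.25         8.7470         8.7470          17.4941
  2         9.25         8.2714        16.5429          49.6286
  3       109.25        92.3805       277.1415       1,108.5660
  Σ                    109.3990       302.4314       1,175.6887
P = 109.3990.
Convexity = Σ t(t+1)·PV / [P·(1+y)²] = 1,175.6887 / (109.3990 × 1.118306) = 9.60989.

9.610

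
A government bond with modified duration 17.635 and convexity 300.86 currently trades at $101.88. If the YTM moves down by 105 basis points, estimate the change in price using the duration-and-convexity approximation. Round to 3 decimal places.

+$20.555

Duration effect: -D_mod·Δy = -17.635 × (-0.0105) = +0.1851675
Convexity effect: ½·C·(Δy)² = 0.5 × 300.86 × (-0.0105)² = +0.0165849075
ΔP/P ≈ +0.1851675 + 0.0165849075 = +0.2017524075
ΔP ≈ 101.88 × (+0.2017524075) = +20.5545352761.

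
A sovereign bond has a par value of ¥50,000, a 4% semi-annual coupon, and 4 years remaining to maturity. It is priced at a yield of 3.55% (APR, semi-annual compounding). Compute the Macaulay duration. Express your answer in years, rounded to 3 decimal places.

Periodic yield y = 0.01775. Discount each cash flow and weight by its period:
  t   CF        PV=CF/(1+0.01775)^t    t·PV
  1     1,000.00       982.5596       982.5596
  2     1,000.00       965.4233     1,930.8466
  3     1,000.00       948.5859     2,845.7577
  4     1,000.00       932.0422     3,728.1686
  5     1,000.00       915.7869     4,578.9347
  6     1,000.00       899.8152     5,398.8913
  7     1,000.00       884.1221     6,188.8544
  8    51,000.00    44,303.8316   354,430.6528
  Σ                 50,832.1667   380,084.6657
Price P = Σ PV = 50,832.1667.
Macaulay duration = Σ(t·PV) / P = 380,084.6657 / 50,832.1667 = 7.47725 half-year periods.
In years: 7.47725 / 2 = 3.73862 years.

3.739 years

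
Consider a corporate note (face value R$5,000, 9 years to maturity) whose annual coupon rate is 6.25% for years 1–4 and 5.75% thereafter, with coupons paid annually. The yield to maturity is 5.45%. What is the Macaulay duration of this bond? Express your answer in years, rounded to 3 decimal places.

Periodic yield y = 0.0545. Discount each cash flow and weight by its year:
  t   CF        PV=CF/(1+0.0545)^t    t·PV
  1       312.50       296.3490       296.3490
  2       312.50       281.0327       562.0654
  3       312.50       266.5080       799.5240
  4       312.50       252.7340     1,010.9360
  5       287.50       220.4981     1,102.4907
  6       287.50       209.1021     1,254.6125
  7       287.50       198.2950     1,388.0650
  8       287.50       188.0465     1,504.3717
  9     5,287.50     3,279.6774    29,517.0964
  Σ                  5,192.2428    37,435.5107
Price P = Σ PV = 5,192.2428.
Macaulay duration = Σ(t·PV) / P = 37,435.5107 / 5,192.2428 = 7.20989 years.

7.210 years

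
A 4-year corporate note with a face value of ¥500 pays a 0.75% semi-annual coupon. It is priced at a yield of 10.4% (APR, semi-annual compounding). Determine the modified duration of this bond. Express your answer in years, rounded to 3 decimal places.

3.740 years

Periodic yield y = 0.052. First find Macaulay duration:
  t   CF        PV=CF/(1+0.052)^t    t·PV
  1        1.875         1.7823         1.7823
  2        1.875         1.6942         3.3884
  3        1.875         1.6105         4.8314
  4        1.875         1.5309         6.1235
  5        1.875         1.4552         7.2760
  6        1.875         1.3833         8.2996
  7        1.875         1.3149         9.2043
  8      501.875       334.5566     2,676.4531
  Σ                    345.3279     2,717.3586
P = 345.3279; Macaulay duration = 2,717.3586 / 345.3279 = 7.86892 half-year periods = 3.93446 years.
Modified duration = D_Mac / (1 + y) = 3.93446 / 1.052 = 3.73998 years.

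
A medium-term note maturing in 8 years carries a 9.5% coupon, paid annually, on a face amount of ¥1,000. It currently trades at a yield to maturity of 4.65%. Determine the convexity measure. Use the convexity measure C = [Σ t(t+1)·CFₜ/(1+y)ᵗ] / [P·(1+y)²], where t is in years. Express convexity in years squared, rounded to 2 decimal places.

With y = 0.0465:
  t   CF        PV=CF/(1+0.0465)^t    t·PV        t(t+1)·PV
  1        95.00        90.7788        90.7788         181.5576
  2        95.00        86.7451       173.4903         520.4708
  3        95.00        82.8907       248.6722         994.6886
  4        95.00        79.2076       316.8303       1,584.1513
  5        95.00        75.6881       378.4404       2,270.6422
  6        95.00        72.3250       433.9498       3,037.6484
  7        95.00        69.1113       483.7790       3,870.2320
  8     1,095.00       761.2026     6,089.6207      54,806.5865
  Σ                  1,317.9491     8,215.5613      67,265.9775
P = 1,317.9491.
Convexity = Σ t(t+1)·PV / [P·(1+y)²] = 67,265.9775 / (1,317.9491 × 1.095162) = 46.60348.

46.60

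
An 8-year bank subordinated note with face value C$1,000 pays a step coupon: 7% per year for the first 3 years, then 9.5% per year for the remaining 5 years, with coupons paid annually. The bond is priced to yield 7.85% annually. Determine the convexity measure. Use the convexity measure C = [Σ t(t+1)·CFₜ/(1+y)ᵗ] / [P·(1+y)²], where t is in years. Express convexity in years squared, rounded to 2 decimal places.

With y = 0.0785:
  t   CF        PV=CF/(1+0.0785)^t    t·PV        t(t+1)·PV
  1        70.00        64.9050        64.9050         129.8099
  2        70.00        60.1808       120.3615         361.0846
  3        70.00        55.8004       167.4013         669.6052
  4        95.00        70.2171       280.8685       1,404.3424
  5        95.00        65.1063       325.5314       1,953.1883
  6        95.00        60.3674       362.2046       2,535.4322
  7        95.00        55.9735       391.8146       3,134.5167
  8     1,095.00       598.2090     4,785.6718      43,071.0461
  Σ                  1,030.7595     6,498.7586      53,259.0254
P = 1,030.7595.
Convexity = Σ t(t+1)·PV / [P·(1+y)²] = 53,259.0254 / (1,030.7595 × 1.163162) = 44.42174.

44.42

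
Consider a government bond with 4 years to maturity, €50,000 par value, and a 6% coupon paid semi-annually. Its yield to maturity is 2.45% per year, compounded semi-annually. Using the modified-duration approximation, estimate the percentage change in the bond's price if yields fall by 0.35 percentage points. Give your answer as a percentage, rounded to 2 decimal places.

+1.26%

Periodic yield y = 0.01225. Modified duration first:
  t   CF        PV=CF/(1+0.01225)^t    t·PV
  1     1,500.00     1,481.8474     1,481.8474
  2     1,500.00     1,463.9144     2,927.8288
  3     1,500.00     1,446.1985     4,338.5955
  4     1,500.00     1,428.6969     5,714.7878
  5     1,500.00     1,411.4072     7,057.0361
  6     1,500.00     1,394.3267     8,365.9603
  7     1,500.00     1,377.4529     9,642.1704
  8    51,500.00    46,720.2271   373,761.8171
  Σ                 56,724.0712   413,290.0433
P = 56,724.0712; D_Mac = 7.28597 half-year periods = 3.64299 yrs; D_mod = 3.64299/(1+0.01225) = 3.59890 yrs.
ΔP/P ≈ -D_mod · Δy = -3.59890 × (-0.0035) = +0.012596 = +1.2596%.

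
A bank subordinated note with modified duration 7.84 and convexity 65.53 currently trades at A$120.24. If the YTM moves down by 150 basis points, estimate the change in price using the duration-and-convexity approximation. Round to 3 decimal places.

+A$15.027

Duration effect: -D_mod·Δy = -7.84 × (-0.015) = +0.117600
Convexity effect: ½·C·(Δy)² = 0.5 × 65.53 × (-0.015)² = +0.007372125
ΔP/P ≈ +0.117600 + 0.007372125 = +0.124972125
ΔP ≈ 120.24 × (+0.124972125) = +15.02664831.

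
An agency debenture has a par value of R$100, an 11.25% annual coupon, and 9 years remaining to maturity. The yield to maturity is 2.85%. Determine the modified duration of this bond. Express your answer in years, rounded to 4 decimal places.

Periodic yield y = 0.0285. First find Macaulay duration:
  t   CF        PV=CF/(1+0.0285)^t    t·PV
  1        11.25        10.9383        10.9383
  2        11.25        10.6352        21.2703
  3        11.25        10.3405        31.0214
  4        11.25        10.0539        40.2157
  5        11.25         9.7753        48.8766
  6        11.25         9.5044        57.0267
  7        11.25         9.2411        64.6875
  8        11.25         8.9850        71.8800
  9       111.25        86.3896       777.5062
  Σ                    165.8632     1,123.4226
P = 165.8632; Macaulay duration = 1,123.4226 / 165.8632 = 6.77319 years.
Modified duration = D_Mac / (1 + y) = 6.77319 / 1.0285 = 6.58550 years.

6.5855 years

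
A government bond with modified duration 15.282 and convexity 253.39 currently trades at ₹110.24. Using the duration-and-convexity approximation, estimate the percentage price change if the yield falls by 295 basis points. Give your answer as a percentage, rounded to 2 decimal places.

Duration effect: -D_mod·Δy = -15.282 × (-0.0295) = +0.450819
Convexity effect: ½·C·(Δy)² = 0.5 × 253.39 × (-0.0295)² = +0.11025632375
ΔP/P ≈ +0.450819 + 0.11025632375 = +0.56107532375
= +56.107532375%.

+56.11%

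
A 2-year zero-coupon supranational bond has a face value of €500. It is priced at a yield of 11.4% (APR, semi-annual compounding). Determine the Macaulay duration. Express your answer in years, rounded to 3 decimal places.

A zero-coupon bond has a single cash flow at maturity, so its Macaulay duration equals its maturity: 2 years.
(Equivalently: 4 semi-annual periods ÷ 2 = 2 years.)

2.000 years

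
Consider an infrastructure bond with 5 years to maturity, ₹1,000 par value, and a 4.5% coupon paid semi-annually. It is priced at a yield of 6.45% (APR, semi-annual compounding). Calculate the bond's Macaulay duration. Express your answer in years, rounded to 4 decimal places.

4.5078 years

Periodic yield y = 0.03225. Discount each cash flow and weight by its period:
  t   CF        PV=CF/(1+0.03225)^t    t·PV
  1        22.50        21.7970        21.7970
  2        22.50        21.1161        42.2321
  3        22.50        20.4563        61.3690
  4        22.50        19.8172        79.2689
  5        22.50        19.1981        95.9905
  6        22.50        18.5983       111.5898
  7        22.50        18.0172       126.1207
  8        22.50        17.4543       139.6347
  9        22.50        16.9090       152.1812
  10    1,022.50       744.4138     7,444.1378
  Σ                    917.7774     8,274.3217
Price P = Σ PV = 917.7774.
Macaulay duration = Σ(t·PV) / P = 8,274.3217 / 917.7774 = 9.01561 half-year periods.
In years: 9.01561 / 2 = 4.50780 years.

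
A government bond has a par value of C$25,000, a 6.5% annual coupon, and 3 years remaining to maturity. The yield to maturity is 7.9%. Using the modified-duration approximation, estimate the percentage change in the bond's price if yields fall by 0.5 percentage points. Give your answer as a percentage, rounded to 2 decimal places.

Periodic yield y = 0.079. Modified duration first:
  t   CF        PV=CF/(1+0.079)^t    t·PV
  1     1,625.00     1,506.0241     1,506.0241
  2     1,625.00     1,395.7591     2,791.5183
  3    26,625.00    21,194.6028    63,583.8085
  Σ                 24,096.3860    67,881.3508
P = 24,096.3860; D_Mac = 2.81708 yrs; D_mod = 2.81708/(1+0.079) = 2.61082 yrs.
ΔP/P ≈ -D_mod · Δy = -2.61082 × (-0.005) = +0.013054 = +1.3054%.

+1.31%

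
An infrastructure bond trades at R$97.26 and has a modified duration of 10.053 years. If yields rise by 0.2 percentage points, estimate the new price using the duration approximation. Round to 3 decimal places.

Duration approximation: ΔP/P ≈ -D_mod · Δy = -10.053 × (+0.002) = -0.020106.
New price ≈ 97.26 × (1 - 0.020106) = 95.30449044.

R$95.304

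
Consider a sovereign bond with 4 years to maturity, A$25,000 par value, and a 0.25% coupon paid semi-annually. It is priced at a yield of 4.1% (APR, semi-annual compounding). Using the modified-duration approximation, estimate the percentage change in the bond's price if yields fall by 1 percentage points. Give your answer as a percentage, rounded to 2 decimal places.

+3.90%

Periodic yield y = 0.0205. Modified duration first:
  t   CF        PV=CF/(1+0.0205)^t    t·PV
  1        31.25        30.6222        30.6222
  2        31.25        30.0071        60.0142
  3        31.25        29.4043        88.2129
  4        31.25        28.8136       115.2545
  5        31.25        28.2348       141.1741
  6        31.25        27.6676       166.0058
  7        31.25        27.1118       189.7829
  8    25,031.25    21,280.3352   170,242.6819
  Σ                 21,482.1968   171,033.7485
P = 21,482.1968; D_Mac = 7.96165 half-year periods = 3.98083 yrs; D_mod = 3.98083/(1+0.0205) = 3.90086 yrs.
ΔP/P ≈ -D_mod · Δy = -3.90086 × (-0.01) = +0.039009 = +3.9009%.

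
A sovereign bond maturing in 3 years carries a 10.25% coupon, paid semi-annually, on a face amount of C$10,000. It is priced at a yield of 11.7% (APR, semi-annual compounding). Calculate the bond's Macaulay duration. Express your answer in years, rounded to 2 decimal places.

2.65 years

Periodic yield y = 0.0585. Discount each cash flow and weight by its period:
  t   CF        PV=CF/(1+0.0585)^t    t·PV
  1       512.50       484.1757       484.1757
  2       512.50       457.4168       914.8337
  3       512.50       432.1368     1,296.4105
  4       512.50       408.2540     1,633.0159
  5       512.50       385.6910     1,928.4552
  6    10,512.50     7,474.1332    44,844.7993
  Σ                  9,641.8076    51,101.6904
Price P = Σ PV = 9,641.8076.
Macaulay duration = Σ(t·PV) / P = 51,101.6904 / 9,641.8076 = 5.30001 half-year periods.
In years: 5.30001 / 2 = 2.65001 years.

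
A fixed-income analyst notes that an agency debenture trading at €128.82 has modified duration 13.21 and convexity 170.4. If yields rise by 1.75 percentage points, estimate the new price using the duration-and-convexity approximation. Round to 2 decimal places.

Duration effect: -D_mod·Δy = -13.21 × (+0.0175) = -0.231175
Convexity effect: ½·C·(Δy)² = 0.5 × 170.4 × (0.0175)² = +0.0260925
ΔP/P ≈ -0.231175 + 0.0260925 = -0.2050825
New price ≈ 128.82 × (1 - 0.2050825) = 102.40127235.

€102.40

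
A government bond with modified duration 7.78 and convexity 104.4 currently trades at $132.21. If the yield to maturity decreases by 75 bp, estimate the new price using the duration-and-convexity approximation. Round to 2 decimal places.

Duration effect: -D_mod·Δy = -7.78 × (-0.0075) = +0.058350
Convexity effect: ½·C·(Δy)² = 0.5 × 104.4 × (-0.0075)² = +0.00293625
ΔP/P ≈ +0.058350 + 0.00293625 = +0.06128625
New price ≈ 132.21 × (1 + 0.06128625) = 140.3126551125.

$140.31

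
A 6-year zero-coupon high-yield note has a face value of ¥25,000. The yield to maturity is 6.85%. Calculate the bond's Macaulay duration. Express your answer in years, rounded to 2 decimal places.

A zero-coupon bond has a single cash flow at maturity, so its Macaulay duration equals its maturity: 6 years.

6.00 years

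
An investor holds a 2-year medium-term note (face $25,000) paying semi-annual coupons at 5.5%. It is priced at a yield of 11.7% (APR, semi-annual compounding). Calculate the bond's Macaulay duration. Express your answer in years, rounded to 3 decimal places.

1.916 years

Periodic yield y = 0.0585. Discount each cash flow and weight by its period:
  t   CF        PV=CF/(1+0.0585)^t    t·PV
  1       687.50       649.5040       649.5040
  2       687.50       613.6080     1,227.2159
  3       687.50       579.6957     1,739.0872
  4    25,687.50    20,462.4857    81,849.9430
  Σ                 22,305.2935    85,465.7501
Price P = Σ PV = 22,305.2935.
Macaulay duration = Σ(t·PV) / P = 85,465.7501 / 22,305.2935 = 3.83164 half-year periods.
In years: 3.83164 / 2 = 1.91582 years.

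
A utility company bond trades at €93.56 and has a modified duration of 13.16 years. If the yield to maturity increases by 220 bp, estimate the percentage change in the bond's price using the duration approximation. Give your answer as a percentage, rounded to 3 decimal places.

Duration approximation: ΔP/P ≈ -D_mod · Δy = -13.16 × (+0.022) = -0.289520.
As a percentage: -28.9520%.

-28.952%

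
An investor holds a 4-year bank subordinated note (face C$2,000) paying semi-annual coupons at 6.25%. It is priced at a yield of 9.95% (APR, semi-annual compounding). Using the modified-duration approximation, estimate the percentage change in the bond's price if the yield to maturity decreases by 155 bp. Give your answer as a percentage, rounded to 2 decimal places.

+5.27%

Periodic yield y = 0.04975. Modified duration first:
  t   CF        PV=CF/(1+0.04975)^t    t·PV
  1        62.50        59.5380        59.5380
  2        62.50        56.7163       113.4327
  3        62.50        54.0284       162.0853
  4        62.50        51.4679       205.8716
  5        62.50        49.0287       245.1436
  6        62.50        46.7051       280.2309
  7        62.50        44.4917       311.4418
  8     2,062.50     1,398.6430    11,189.1444
  Σ                  1,760.6193    12,566.8882
P = 1,760.6193; D_Mac = 7.13777 half-year periods = 3.56888 yrs; D_mod = 3.56888/(1+0.04975) = 3.39975 yrs.
ΔP/P ≈ -D_mod · Δy = -3.39975 × (-0.0155) = +0.052696 = +5.2696%.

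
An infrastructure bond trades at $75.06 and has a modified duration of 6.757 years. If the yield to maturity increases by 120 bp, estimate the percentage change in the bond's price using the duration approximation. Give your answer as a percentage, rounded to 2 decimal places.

-8.11%

Duration approximation: ΔP/P ≈ -D_mod · Δy = -6.757 × (+0.012) = -0.081084.
As a percentage: -8.1084%.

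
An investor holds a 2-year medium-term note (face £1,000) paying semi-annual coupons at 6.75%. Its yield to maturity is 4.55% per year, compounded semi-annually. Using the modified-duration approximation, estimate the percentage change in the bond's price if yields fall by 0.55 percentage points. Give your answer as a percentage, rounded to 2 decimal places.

+1.03%

Periodic yield y = 0.02275. Modified duration first:
  t   CF        PV=CF/(1+0.02275)^t    t·PV
  1        33.75        32.9993        32.9993
  2        33.75        32.2652        64.5305
  3        33.75        31.5475        94.6426
  4     1,033.75       944.7950     3,779.1799
  Σ                  1,041.6070     3,971.3522
P = 1,041.6070; D_Mac = 3.81272 half-year periods = 1.90636 yrs; D_mod = 1.90636/(1+0.02275) = 1.86395 yrs.
ΔP/P ≈ -D_mod · Δy = -1.86395 × (-0.0055) = +0.010252 = +1.0252%.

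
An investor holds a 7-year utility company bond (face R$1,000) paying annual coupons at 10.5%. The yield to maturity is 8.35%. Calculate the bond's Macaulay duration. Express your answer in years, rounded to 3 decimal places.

5.386 years

Periodic yield y = 0.0835. Discount each cash flow and weight by its year:
  t   CF        PV=CF/(1+0.0835)^t    t·PV
  1       105.00        96.9082        96.9082
  2       105.00        89.4399       178.8799
  3       105.00        82.5472       247.6417
  4       105.00        76.1857       304.7429
  5       105.00        70.3145       351.5724
  6       105.00        64.8957       389.3741
  7     1,105.00       630.3182     4,412.2276
  Σ                  1,110.6095     5,981.3467
Price P = Σ PV = 1,110.6095.
Macaulay duration = Σ(t·PV) / P = 5,981.3467 / 1,110.6095 = 5.38564 years.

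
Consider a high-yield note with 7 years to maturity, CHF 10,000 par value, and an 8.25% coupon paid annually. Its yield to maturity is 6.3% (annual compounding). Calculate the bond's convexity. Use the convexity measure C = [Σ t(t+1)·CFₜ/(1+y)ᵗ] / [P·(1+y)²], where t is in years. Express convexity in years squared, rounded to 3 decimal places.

37.119

With y = 0.063:
  t   CF        PV=CF/(1+0.063)^t    t·PV        t(t+1)·PV
  1       825.00       776.1054       776.1054       1,552.2107
  2       825.00       730.1085     1,460.2171       4,380.6512
  3       825.00       686.8377     2,060.5132       8,242.0530
  4       825.00       646.1315     2,584.5259      12,922.6293
  5       825.00       607.8377     3,039.1885      18,235.1307
  6       825.00       571.8134     3,430.8807      24,016.1646
  7    10,825.00     7,058.2178    49,407.5244     395,260.1948
  Σ                 11,077.0520    62,758.9550     464,609.0343
P = 11,077.0520.
Convexity = Σ t(t+1)·PV / [P·(1+y)²] = 464,609.0343 / (11,077.0520 × 1.129969) = 37.11906.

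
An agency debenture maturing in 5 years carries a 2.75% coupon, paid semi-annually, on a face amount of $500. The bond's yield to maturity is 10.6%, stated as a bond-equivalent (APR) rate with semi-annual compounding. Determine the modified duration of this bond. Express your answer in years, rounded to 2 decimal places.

4.40 years

Periodic yield y = 0.053. First find Macaulay duration:
  t   CF        PV=CF/(1+0.053)^t    t·PV
  1        6.875         6.5290         6.5290
  2        6.875         6.2003        12.4007
  3        6.875         5.8883        17.6648
  4        6.875         5.5919        22.3676
  5        6.875         5.3104        26.5522
  6        6.875         5.0432        30.2589
  7        6.875         4.7893        33.5253
  8        6.875         4.5483        36.3861
  9        6.875         4.3193        38.8741
  10     506.875       302.4246     3,024.2463
  Σ                    350.6446     3,248.8050
P = 350.6446; Macaulay duration = 3,248.8050 / 350.6446 = 9.26524 half-year periods = 4.63262 years.
Modified duration = D_Mac / (1 + y) = 4.63262 / 1.053 = 4.39945 years.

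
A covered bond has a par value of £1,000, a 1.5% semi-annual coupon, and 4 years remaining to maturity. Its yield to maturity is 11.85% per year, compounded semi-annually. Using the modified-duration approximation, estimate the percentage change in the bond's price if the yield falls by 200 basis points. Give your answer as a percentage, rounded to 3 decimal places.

Periodic yield y = 0.05925. Modified duration first:
  t   CF        PV=CF/(1+0.05925)^t    t·PV
  1         7.50         7.0805         7.0805
  2         7.50         6.6844        13.3689
  3         7.50         6.3105        18.9316
  4         7.50         5.9575        23.8302
  5         7.50         5.6243        28.1215
  6         7.50         5.3097        31.8582
  7         7.50         5.0127        35.0889
  8     1,007.50       635.7074     5,085.6593
  Σ                    677.6871     5,243.9391
P = 677.6871; D_Mac = 7.73799 half-year periods = 3.86900 yrs; D_mod = 3.86900/(1+0.05925) = 3.65258 yrs.
ΔP/P ≈ -D_mod · Δy = -3.65258 × (-0.02) = +0.073052 = +7.3052%.

+7.305%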